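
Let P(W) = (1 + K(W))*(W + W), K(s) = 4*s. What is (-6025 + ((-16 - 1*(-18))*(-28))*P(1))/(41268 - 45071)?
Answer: 6585/3803 ≈ 1.7315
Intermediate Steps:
P(W) = 2*W*(1 + 4*W) (P(W) = (1 + 4*W)*(W + W) = (1 + 4*W)*(2*W) = 2*W*(1 + 4*W))
(-6025 + ((-16 - 1*(-18))*(-28))*P(1))/(41268 - 45071) = (-6025 + ((-16 - 1*(-18))*(-28))*(2*1*(1 + 4*1)))/(41268 - 45071) = (-6025 + ((-16 + 18)*(-28))*(2*1*(1 + 4)))/(-3803) = (-6025 + (2*(-28))*(2*1*5))*(-1/3803) = (-6025 - 56*10)*(-1/3803) = (-6025 - 560)*(-1/3803) = -6585*(-1/3803) = 6585/3803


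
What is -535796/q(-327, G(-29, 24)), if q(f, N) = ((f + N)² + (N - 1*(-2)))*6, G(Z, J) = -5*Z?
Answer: -267898/99813 ≈ -2.6840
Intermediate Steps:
q(f, N) = 12 + 6*N + 6*(N + f)² (q(f, N) = ((N + f)² + (N + 2))*6 = ((N + f)² + (2 + N))*6 = (2 + N + (N + f)²)*6 = 12 + 6*N + 6*(N + f)²)
-535796/q(-327, G(-29, 24)) = -535796/(12 + 6*(-5*(-29)) + 6*(-5*(-29) - 327)²) = -535796/(12 + 6*145 + 6*(145 - 327)²) = -535796/(12 + 870 + 6*(-182)²) = -535796/(12 + 870 + 6*33124) = -535796/(12 + 870 + 198744) = -535796/199626 = -535796*1/199626 = -267898/99813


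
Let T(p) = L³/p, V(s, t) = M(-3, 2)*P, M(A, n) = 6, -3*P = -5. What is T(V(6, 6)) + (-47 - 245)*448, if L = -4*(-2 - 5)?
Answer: -643104/5 ≈ -1.2862e+5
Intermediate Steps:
P = 5/3 (P = -⅓*(-5) = 5/3 ≈ 1.6667)
L = 28 (L = -4*(-7) = 28)
V(s, t) = 10 (V(s, t) = 6*(5/3) = 10)
T(p) = 21952/p (T(p) = 28³/p = 21952/p)
T(V(6, 6)) + (-47 - 245)*448 = 21952/10 + (-47 - 245)*448 = 21952*(⅒) - 292*448 = 10976/5 - 130816 = -643104/5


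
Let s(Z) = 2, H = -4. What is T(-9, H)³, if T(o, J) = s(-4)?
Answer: 8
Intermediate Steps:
T(o, J) = 2
T(-9, H)³ = 2³ = 8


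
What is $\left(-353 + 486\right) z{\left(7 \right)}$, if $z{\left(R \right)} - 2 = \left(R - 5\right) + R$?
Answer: $1463$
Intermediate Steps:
$z{\left(R \right)} = -3 + 2 R$ ($z{\left(R \right)} = 2 + \left(\left(R - 5\right) + R\right) = 2 + \left(\left(-5 + R\right) + R\right) = 2 + \left(-5 + 2 R\right) = -3 + 2 R$)
$\left(-353 + 486\right) z{\left(7 \right)} = \left(-353 + 486\right) \left(-3 + 2 \cdot 7\right) = 133 \left(-3 + 14\right) = 133 \cdot 11 = 1463$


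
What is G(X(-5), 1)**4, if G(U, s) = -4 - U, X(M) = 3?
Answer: 2401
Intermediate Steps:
G(X(-5), 1)**4 = (-4 - 1*3)**4 = (-4 - 3)**4 = (-7)**4 = 2401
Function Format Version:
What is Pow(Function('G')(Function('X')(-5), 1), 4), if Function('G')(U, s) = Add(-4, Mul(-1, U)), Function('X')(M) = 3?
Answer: 2401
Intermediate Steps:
Pow(Function('G')(Function('X')(-5), 1), 4) = Pow(Add(-4, Mul(-1, 3)), 4) = Pow(Add(-4, -3), 4) = Pow(-7, 4) = 2401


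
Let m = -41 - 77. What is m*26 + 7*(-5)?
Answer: -3103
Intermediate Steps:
m = -118
m*26 + 7*(-5) = -118*26 + 7*(-5) = -3068 - 35 = -3103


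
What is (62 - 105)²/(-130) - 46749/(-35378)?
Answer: -14834138/1149785 ≈ -12.902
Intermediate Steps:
(62 - 105)²/(-130) - 46749/(-35378) = (-43)²*(-1/130) - 46749*(-1/35378) = 1849*(-1/130) + 46749/35378 = -1849/130 + 46749/35378 = -14834138/1149785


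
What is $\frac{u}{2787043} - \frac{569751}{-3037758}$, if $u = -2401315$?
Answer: $- \frac{271747300737}{403160103314} \approx -0.67404$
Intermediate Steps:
$\frac{u}{2787043} - \frac{569751}{-3037758} = - \frac{2401315}{2787043} - \frac{569751}{-3037758} = \left(-2401315\right) \frac{1}{2787043} - - \frac{189917}{1012586} = - \frac{343045}{398149} + \frac{189917}{1012586} = - \frac{271747300737}{403160103314}$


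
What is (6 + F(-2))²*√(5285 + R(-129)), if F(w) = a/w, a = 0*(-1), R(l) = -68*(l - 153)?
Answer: 36*√24461 ≈ 5630.4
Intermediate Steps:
R(l) = 10404 - 68*l (R(l) = -68*(-153 + l) = 10404 - 68*l)
a = 0
F(w) = 0 (F(w) = 0/w = 0)
(6 + F(-2))²*√(5285 + R(-129)) = (6 + 0)²*√(5285 + (10404 - 68*(-129))) = 6²*√(5285 + (10404 + 8772)) = 36*√(5285 + 19176) = 36*√24461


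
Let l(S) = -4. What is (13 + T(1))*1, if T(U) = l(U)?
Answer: 9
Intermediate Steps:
T(U) = -4
(13 + T(1))*1 = (13 - 4)*1 = 9*1 = 9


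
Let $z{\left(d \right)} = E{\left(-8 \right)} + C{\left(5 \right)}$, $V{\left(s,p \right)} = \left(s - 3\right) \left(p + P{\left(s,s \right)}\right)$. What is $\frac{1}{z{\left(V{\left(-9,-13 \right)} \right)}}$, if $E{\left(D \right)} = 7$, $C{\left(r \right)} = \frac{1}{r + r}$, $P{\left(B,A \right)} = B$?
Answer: $\frac{10}{71} \approx 0.14085$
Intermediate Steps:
$C{\left(r \right)} = \frac{1}{2 r}$
$V{\left(s,p \right)} = \left(-3 + s\right) \left(p + s\right)$ ($V{\left(s,p \right)} = \left(s - 3\right) \left(p + s\right) = \left(-3 + s\right) \left(p + s\right)$)
$z{\left(d \right)} = \frac{71}{10}$ ($z{\left(d \right)} = 7 + \frac{1}{2 \cdot 5} = 7 + \frac{1}{2} \cdot \frac{1}{5} = 7 + \frac{1}{10} = \frac{71}{10}$)
$\frac{1}{z{\left(V{\left(-9,-13 \right)} \right)}} = \frac{1}{\frac{71}{10}} = \frac{10}{71}$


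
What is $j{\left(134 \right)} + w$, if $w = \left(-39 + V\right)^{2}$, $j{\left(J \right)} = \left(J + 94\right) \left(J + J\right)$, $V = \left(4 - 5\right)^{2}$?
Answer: $62548$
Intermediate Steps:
$V = 1$ ($V = \left(4 - 5\right)^{2} = \left(-1\right)^{2} = 1$)
$j{\left(J \right)} = 2 J \left(94 + J\right)$ ($j{\left(J \right)} = \left(94 + J\right) 2 J = 2 J \left(94 + J\right)$)
$w = 1444$ ($w = \left(-39 + 1\right)^{2} = \left(-38\right)^{2} = 1444$)
$j{\left(134 \right)} + w = 2 \cdot 134 \left(94 + 134\right) + 1444 = 2 \cdot 134 \cdot 228 + 1444 = 61104 + 1444 = 62548$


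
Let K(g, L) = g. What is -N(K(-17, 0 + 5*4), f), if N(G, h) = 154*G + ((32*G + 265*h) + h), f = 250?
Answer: -63338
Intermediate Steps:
N(G, h) = 186*G + 266*h (N(G, h) = 154*G + (32*G + 266*h) = 186*G + 266*h)
-N(K(-17, 0 + 5*4), f) = -(186*(-17) + 266*250) = -(-3162 + 66500) = -1*63338 = -63338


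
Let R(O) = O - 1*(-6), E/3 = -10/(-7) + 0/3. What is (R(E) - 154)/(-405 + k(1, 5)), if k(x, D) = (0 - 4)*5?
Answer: 1006/2975 ≈ 0.33815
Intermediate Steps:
E = 30/7 (E = 3*(-10/(-7) + 0/3) = 3*(-10*(-⅐) + 0*(⅓)) = 3*(10/7 + 0) = 3*(10/7) = 30/7 ≈ 4.2857)
R(O) = 6 + O (R(O) = O + 6 = 6 + O)
k(x, D) = -20 (k(x, D) = -4*5 = -20)
(R(E) - 154)/(-405 + k(1, 5)) = ((6 + 30/7) - 154)/(-405 - 20) = (72/7 - 154)/(-425) = -1006/7*(-1/425) = 1006/2975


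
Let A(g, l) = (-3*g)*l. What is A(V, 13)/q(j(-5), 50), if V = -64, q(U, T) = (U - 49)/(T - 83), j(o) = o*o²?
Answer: 13728/29 ≈ 473.38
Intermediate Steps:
j(o) = o³
q(U, T) = (-49 + U)/(-83 + T)
A(g, l) = -3*g*l
A(V, 13)/q(j(-5), 50) = (-3*(-64)*13)/(((-49 + (-5)³)/(-83 + 50))) = 2496/(((-49 - 125)/(-33))) = 2496/((-1/33*(-174))) = 2496/(58/11) = 2496*(11/58) = 13728/29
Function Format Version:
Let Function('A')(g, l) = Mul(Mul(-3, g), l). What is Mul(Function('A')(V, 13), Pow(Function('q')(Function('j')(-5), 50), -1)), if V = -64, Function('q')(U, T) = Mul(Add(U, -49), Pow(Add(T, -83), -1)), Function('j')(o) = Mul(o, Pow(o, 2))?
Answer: Rational(13728, 29) ≈ 473.38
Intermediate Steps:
Function('j')(o) = Pow(o, 3)
Function('q')(U, T) = Mul(Pow(Add(-83, T), -1), Add(-49, U)) (Function('q')(U, T) = Mul(Add(-49, U), Pow(Add(-83, T), -1)) = Mul(Pow(Add(-83, T), -1), Add(-49, U)))
Function('A')(g, l) = Mul(-3, g, l)
Mul(Function('A')(V, 13), Pow(Function('q')(Function('j')(-5), 50), -1)) = Mul(Mul(-3, -64, 13), Pow(Mul(Pow(Add(-83, 50), -1), Add(-49, Pow(-5, 3))), -1)) = Mul(2496, Pow(Mul(Pow(-33, -1), Add(-49, -125)), -1)) = Mul(2496, Pow(Mul(Rational(-1, 33), -174), -1)) = Mul(2496, Pow(Rational(58, 11), -1)) = Mul(2496, Rational(11, 58)) = Rational(13728, 29)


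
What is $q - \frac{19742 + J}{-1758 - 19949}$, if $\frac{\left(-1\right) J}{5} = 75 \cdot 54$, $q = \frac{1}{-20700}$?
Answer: $- \frac{10537307}{449334900} \approx -0.023451$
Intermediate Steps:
$q = - \frac{1}{20700} \approx -4.8309 \cdot 10^{-5}$
$J = -20250$ ($J = - 5 \cdot 75 \cdot 54 = \left(-5\right) 4050 = -20250$)
$q - \frac{19742 + J}{-1758 - 19949} = - \frac{1}{20700} - \frac{19742 - 20250}{-1758 - 19949} = - \frac{1}{20700} - - \frac{508}{-21707} = - \frac{1}{20700} - \left(-508\right) \left(- \frac{1}{21707}\right) = - \frac{1}{20700} - \frac{508}{21707} = - \frac{10537307}{449334900}$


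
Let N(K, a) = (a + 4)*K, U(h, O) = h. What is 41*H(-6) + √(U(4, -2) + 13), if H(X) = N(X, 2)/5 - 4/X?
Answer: -4018/15 + √17 ≈ -263.74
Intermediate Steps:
N(K, a) = K*(4 + a) (N(K, a) = (4 + a)*K = K*(4 + a))
H(X) = -4/X + 6*X/5 (H(X) = (X*(4 + 2))/5 - 4/X = (X*6)*(⅕) - 4/X = (6*X)*(⅕) - 4/X = 6*X/5 - 4/X = -4/X + 6*X/5)
41*H(-6) + √(U(4, -2) + 13) = 41*(-4/(-6) + (6/5)*(-6)) + √(4 + 13) = 41*(-4*(-⅙) - 36/5) + √17 = 41*(⅔ - 36/5) + √17 = 41*(-98/15) + √17 = -4018/15 + √17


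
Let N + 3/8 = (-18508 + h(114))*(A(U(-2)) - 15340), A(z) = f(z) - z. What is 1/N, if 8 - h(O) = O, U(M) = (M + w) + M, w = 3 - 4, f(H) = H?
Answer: 8/2284310077 ≈ 3.5022e-9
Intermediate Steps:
w = -1
U(M) = -1 + 2*M (U(M) = (M - 1) + M = (-1 + M) + M = -1 + 2*M)
h(O) = 8 - O
A(z) = 0 (A(z) = z - z = 0)
N = 2284310077/8 (N = -3/8 + (-18508 + (8 - 1*114))*(0 - 15340) = -3/8 + (-18508 + (8 - 114))*(-15340) = -3/8 + (-18508 - 106)*(-15340) = -3/8 - 18614*(-15340) = -3/8 + 285538760 = 2284310077/8 ≈ 2.8554e+8)
1/N = 1/(2284310077/8) = 8/2284310077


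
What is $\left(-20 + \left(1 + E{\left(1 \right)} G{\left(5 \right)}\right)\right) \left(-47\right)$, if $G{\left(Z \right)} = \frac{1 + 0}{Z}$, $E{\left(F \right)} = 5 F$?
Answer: $846$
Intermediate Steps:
$G{\left(Z \right)} = \frac{1}{Z}$ ($G{\left(Z \right)} = 1 \frac{1}{Z} = \frac{1}{Z}$)
$\left(-20 + \left(1 + E{\left(1 \right)} G{\left(5 \right)}\right)\right) \left(-47\right) = \left(-20 + \left(1 + \frac{5 \cdot 1}{5}\right)\right) \left(-47\right) = \left(-20 + \left(1 + 5 \cdot \frac{1}{5}\right)\right) \left(-47\right) = \left(-20 + \left(1 + 1\right)\right) \left(-47\right) = \left(-20 + 2\right) \left(-47\right) = \left(-18\right) \left(-47\right) = 846$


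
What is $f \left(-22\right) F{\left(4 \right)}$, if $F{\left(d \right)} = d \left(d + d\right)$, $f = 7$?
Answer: $-4928$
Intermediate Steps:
$F{\left(d \right)} = 2 d^{2}$ ($F{\left(d \right)} = d 2 d = 2 d^{2}$)
$f \left(-22\right) F{\left(4 \right)} = 7 \left(-22\right) 2 \cdot 4^{2} = - 154 \cdot 2 \cdot 16 = \left(-154\right) 32 = -4928$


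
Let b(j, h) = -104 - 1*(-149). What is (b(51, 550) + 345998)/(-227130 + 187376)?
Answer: -346043/39754 ≈ -8.7046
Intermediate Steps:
b(j, h) = 45 (b(j, h) = -104 + 149 = 45)
(b(51, 550) + 345998)/(-227130 + 187376) = (45 + 345998)/(-227130 + 187376) = 346043/(-39754) = 346043*(-1/39754) = -346043/39754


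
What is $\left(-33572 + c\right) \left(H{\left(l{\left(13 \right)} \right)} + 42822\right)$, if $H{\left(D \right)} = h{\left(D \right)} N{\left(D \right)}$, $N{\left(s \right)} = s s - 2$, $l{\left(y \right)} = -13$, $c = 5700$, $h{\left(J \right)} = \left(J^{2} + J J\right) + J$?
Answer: $-2706287584$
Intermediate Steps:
$h{\left(J \right)} = J + 2 J^{2}$ ($h{\left(J \right)} = \left(J^{2} + J^{2}\right) + J = 2 J^{2} + J = J + 2 J^{2}$)
$N{\left(s \right)} = -2 + s^{2}$ ($N{\left(s \right)} = s^{2} - 2 = -2 + s^{2}$)
$H{\left(D \right)} = D \left(1 + 2 D\right) \left(-2 + D^{2}\right)$
$\left(-33572 + c\right) \left(H{\left(l{\left(13 \right)} \right)} + 42822\right) = \left(-33572 + 5700\right) \left(- 13 \left(1 + 2 \left(-13\right)\right) \left(-2 + \left(-13\right)^{2}\right) + 42822\right) = - 27872 \left(- 13 \left(1 - 26\right) \left(-2 + 169\right) + 42822\right) = - 27872 \left(\left(-13\right) \left(-25\right) 167 + 42822\right) = - 27872 \left(54275 + 42822\right) = \left(-27872\right) 97097 = -2706287584$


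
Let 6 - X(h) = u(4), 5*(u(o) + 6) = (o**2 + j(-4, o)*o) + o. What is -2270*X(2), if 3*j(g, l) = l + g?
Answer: -18160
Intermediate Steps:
j(g, l) = g/3 + l/3 (j(g, l) = (l + g)/3 = (g + l)/3 = g/3 + l/3)
u(o) = -6 + o/5 + o**2/5 + o*(-4/3 + o/3)/5 (u(o) = -6 + ((o**2 + ((1/3)*(-4) + o/3)*o) + o)/5 = -6 + ((o**2 + (-4/3 + o/3)*o) + o)/5 = -6 + ((o**2 + o*(-4/3 + o/3)) + o)/5 = -6 + (o + o**2 + o*(-4/3 + o/3))/5 = -6 + (o/5 + o**2/5 + o*(-4/3 + o/3)/5) = -6 + o/5 + o**2/5 + o*(-4/3 + o/3)/5)
X(h) = 8 (X(h) = 6 - (-6 - 1/15*4 + (4/15)*4**2) = 6 - (-6 - 4/15 + (4/15)*16) = 6 - (-6 - 4/15 + 64/15) = 6 - 1*(-2) = 6 + 2 = 8)
-2270*X(2) = -2270*8 = -18160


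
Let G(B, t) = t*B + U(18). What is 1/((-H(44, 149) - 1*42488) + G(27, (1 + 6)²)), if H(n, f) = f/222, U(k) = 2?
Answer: -222/9138335 ≈ -2.4293e-5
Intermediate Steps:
H(n, f) = f/222 (H(n, f) = f*(1/222) = f/222)
G(B, t) = 2 + B*t (G(B, t) = t*B + 2 = B*t + 2 = 2 + B*t)
1/((-H(44, 149) - 1*42488) + G(27, (1 + 6)²)) = 1/((-149/222 - 1*42488) + (2 + 27*(1 + 6)²)) = 1/((-1*149/222 - 42488) + (2 + 27*7²)) = 1/((-149/222 - 42488) + (2 + 27*49)) = 1/(-9432485/222 + (2 + 1323)) = 1/(-9432485/222 + 1325) = 1/(-9138335/222) = -222/9138335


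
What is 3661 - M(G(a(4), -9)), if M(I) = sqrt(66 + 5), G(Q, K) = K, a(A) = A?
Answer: 3661 - sqrt(71) ≈ 3652.6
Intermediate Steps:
M(I) = sqrt(71)
3661 - M(G(a(4), -9)) = 3661 - sqrt(71)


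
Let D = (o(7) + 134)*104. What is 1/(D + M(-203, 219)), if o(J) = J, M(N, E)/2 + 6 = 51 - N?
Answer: 1/15160 ≈ 6.5963e-5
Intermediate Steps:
M(N, E) = 90 - 2*N (M(N, E) = -12 + 2*(51 - N) = -12 + (102 - 2*N) = 90 - 2*N)
D = 14664 (D = (7 + 134)*104 = 141*104 = 14664)
1/(D + M(-203, 219)) = 1/(14664 + (90 - 2*(-203))) = 1/(14664 + (90 + 406)) = 1/(14664 + 496) = 1/15160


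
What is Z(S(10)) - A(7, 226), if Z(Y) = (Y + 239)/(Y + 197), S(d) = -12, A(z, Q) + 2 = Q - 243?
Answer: 3742/185 ≈ 20.227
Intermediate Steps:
A(z, Q) = -245 + Q (A(z, Q) = -2 + (Q - 243) = -2 + (-243 + Q) = -245 + Q)
Z(Y) = (239 + Y)/(197 + Y)
Z(S(10)) - A(7, 226) = (239 - 12)/(197 - 12) - (-245 + 226) = 227/185 - 1*(-19) = (1/185)*227 + 19 = 227/185 + 19 = 3742/185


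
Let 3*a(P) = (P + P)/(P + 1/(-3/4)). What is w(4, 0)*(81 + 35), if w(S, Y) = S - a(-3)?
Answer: 5336/13 ≈ 410.46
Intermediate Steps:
a(P) = 2*P/(3*(-4/3 + P)) (a(P) = ((P + P)/(P + 1/(-3/4)))/3 = ((2*P)/(P + 1/(-3*1/4)))/3 = ((2*P)/(P + 1/(-3/4)))/3 = ((2*P)/(P - 4/3))/3 = ((2*P)/(-4/3 + P))/3 = (2*P/(-4/3 + P))/3 = 2*P/(3*(-4/3 + P)))
w(S, Y) = -6/13 + S (w(S, Y) = S - 2*(-3)/(-4 + 3*(-3)) = S - 2*(-3)/(-4 - 9) = S - 2*(-3)/(-13) = S - 2*(-3)*(-1)/13 = S - 1*6/13 = S - 6/13 = -6/13 + S)
w(4, 0)*(81 + 35) = (-6/13 + 4)*(81 + 35) = (46/13)*116 = 5336/13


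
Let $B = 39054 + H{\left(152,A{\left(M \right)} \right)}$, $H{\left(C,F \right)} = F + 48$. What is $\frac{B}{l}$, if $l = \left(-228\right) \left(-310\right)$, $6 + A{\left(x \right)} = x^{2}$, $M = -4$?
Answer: $\frac{4889}{8835} \approx 0.55337$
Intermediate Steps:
$A{\left(x \right)} = -6 + x^{2}$
$H{\left(C,F \right)} = 48 + F$
$l = 70680$
$B = 39112$ ($B = 39054 + \left(48 - \left(6 - \left(-4\right)^{2}\right)\right) = 39054 + \left(48 + \left(-6 + 16\right)\right) = 39054 + \left(48 + 10\right) = 39054 + 58 = 39112$)
$\frac{B}{l} = \frac{39112}{70680} = 39112 \cdot \frac{1}{70680} = \frac{4889}{8835}$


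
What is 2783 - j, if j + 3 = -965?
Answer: 3751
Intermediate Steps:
j = -968 (j = -3 - 965 = -968)
2783 - j = 2783 - 1*(-968) = 2783 + 968 = 3751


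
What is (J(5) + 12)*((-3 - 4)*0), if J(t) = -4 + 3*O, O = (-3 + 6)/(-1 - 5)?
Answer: 0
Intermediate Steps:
O = -½ (O = 3/(-6) = 3*(-⅙) = -½ ≈ -0.50000)
J(t) = -11/2 (J(t) = -4 + 3*(-½) = -4 - 3/2 = -11/2)
(J(5) + 12)*((-3 - 4)*0) = (-11/2 + 12)*((-3 - 4)*0) = 13*(-7*0)/2 = (13/2)*0 = 0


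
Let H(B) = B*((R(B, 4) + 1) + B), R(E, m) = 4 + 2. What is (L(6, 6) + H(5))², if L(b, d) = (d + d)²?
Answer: 41616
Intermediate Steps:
R(E, m) = 6
H(B) = B*(7 + B) (H(B) = B*((6 + 1) + B) = B*(7 + B))
L(b, d) = 4*d² (L(b, d) = (2*d)² = 4*d²)
(L(6, 6) + H(5))² = (4*6² + 5*(7 + 5))² = (4*36 + 5*12)² = (144 + 60)² = 204² = 41616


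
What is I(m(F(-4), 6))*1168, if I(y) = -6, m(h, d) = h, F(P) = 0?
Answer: -7008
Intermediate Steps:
I(m(F(-4), 6))*1168 = -6*1168 = -7008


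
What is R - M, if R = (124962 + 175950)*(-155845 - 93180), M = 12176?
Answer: -74934622976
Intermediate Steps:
R = -74934610800 (R = 300912*(-249025) = -74934610800)
R - M = -74934610800 - 1*12176 = -74934610800 - 12176 = -74934622976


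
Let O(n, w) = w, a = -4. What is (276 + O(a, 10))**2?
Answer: 81796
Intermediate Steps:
(276 + O(a, 10))**2 = (276 + 10)**2 = 286**2 = 81796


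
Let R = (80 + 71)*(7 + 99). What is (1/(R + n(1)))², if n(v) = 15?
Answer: 1/256672441 ≈ 3.8960e-9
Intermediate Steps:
R = 16006 (R = 151*106 = 16006)
(1/(R + n(1)))² = (1/(16006 + 15))² = (1/16021)² = 1/256672441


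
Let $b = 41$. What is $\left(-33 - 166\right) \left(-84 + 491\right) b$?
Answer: $-3320713$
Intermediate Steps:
$\left(-33 - 166\right) \left(-84 + 491\right) b = \left(-33 - 166\right) \left(-84 + 491\right) 41 = \left(-199\right) 407 \cdot 41 = \left(-80993\right) 41 = -3320713$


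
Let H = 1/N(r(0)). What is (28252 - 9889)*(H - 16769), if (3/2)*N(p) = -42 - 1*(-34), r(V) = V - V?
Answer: -4926921441/16 ≈ -3.0793e+8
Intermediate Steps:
r(V) = 0
N(p) = -16/3 (N(p) = 2*(-42 - 1*(-34))/3 = 2*(-42 + 34)/3 = (⅔)*(-8) = -16/3)
H = -3/16 (H = 1/(-16/3) = -3/16 ≈ -0.18750)
(28252 - 9889)*(H - 16769) = (28252 - 9889)*(-3/16 - 16769) = 18363*(-268307/16) = -4926921441/16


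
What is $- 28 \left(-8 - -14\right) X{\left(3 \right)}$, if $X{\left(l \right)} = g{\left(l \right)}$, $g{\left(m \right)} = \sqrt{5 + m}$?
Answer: $- 336 \sqrt{2} \approx -475.18$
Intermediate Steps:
$X{\left(l \right)} = \sqrt{5 + l}$
$- 28 \left(-8 - -14\right) X{\left(3 \right)} = - 28 \left(-8 - -14\right) \sqrt{5 + 3} = - 28 \left(-8 + 14\right) \sqrt{8} = \left(-28\right) 6 \cdot 2 \sqrt{2} = - 168 \cdot 2 \sqrt{2} = - 336 \sqrt{2}$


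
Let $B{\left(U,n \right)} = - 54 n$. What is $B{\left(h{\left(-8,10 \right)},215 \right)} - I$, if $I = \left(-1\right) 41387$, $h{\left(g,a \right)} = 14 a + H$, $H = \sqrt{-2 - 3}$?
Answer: $29777$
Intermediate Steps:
$H = i \sqrt{5}$ ($H = \sqrt{-5} = i \sqrt{5} \approx 2.2361 i$)
$h{\left(g,a \right)} = 14 a + i \sqrt{5}$
$I = -41387$
$B{\left(h{\left(-8,10 \right)},215 \right)} - I = \left(-54\right) 215 - -41387 = -11610 + 41387 = 29777$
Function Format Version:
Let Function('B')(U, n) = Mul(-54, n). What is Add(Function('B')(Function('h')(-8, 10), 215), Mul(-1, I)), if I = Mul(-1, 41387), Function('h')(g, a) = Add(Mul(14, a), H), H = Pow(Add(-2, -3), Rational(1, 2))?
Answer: 29777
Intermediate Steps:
H = Mul(I, Pow(5, Rational(1, 2))) (H = Pow(-5, Rational(1, 2)) = Mul(I, Pow(5, Rational(1, 2))) ≈ Mul(2.2361, I))
Function('h')(g, a) = Add(Mul(14, a), Mul(I, Pow(5, Rational(1, 2))))
I = -41387
Add(Function('B')(Function('h')(-8, 10), 215), Mul(-1, I)) = Add(Mul(-54, 215), Mul(-1, -41387)) = Add(-11610, 41387) = 29777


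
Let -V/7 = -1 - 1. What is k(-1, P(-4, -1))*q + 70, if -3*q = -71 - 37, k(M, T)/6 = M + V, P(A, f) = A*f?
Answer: 2878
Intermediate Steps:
V = 14 (V = -7*(-1 - 1) = -7*(-2) = 14)
k(M, T) = 84 + 6*M (k(M, T) = 6*(M + 14) = 6*(14 + M) = 84 + 6*M)
q = 36 (q = -(-71 - 37)/3 = -⅓*(-108) = 36)
k(-1, P(-4, -1))*q + 70 = (84 + 6*(-1))*36 + 70 = (84 - 6)*36 + 70 = 78*36 + 70 = 2808 + 70 = 2878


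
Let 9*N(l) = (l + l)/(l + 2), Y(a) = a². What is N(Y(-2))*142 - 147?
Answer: -3401/27 ≈ -125.96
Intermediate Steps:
N(l) = 2*l/(9*(2 + l)) (N(l) = ((l + l)/(l + 2))/9 = ((2*l)/(2 + l))/9 = (2*l/(2 + l))/9 = 2*l/(9*(2 + l)))
N(Y(-2))*142 - 147 = ((2/9)*(-2)²/(2 + (-2)²))*142 - 147 = ((2/9)*4/(2 + 4))*142 - 147 = ((2/9)*4/6)*142 - 147 = ((2/9)*4*(⅙))*142 - 147 = (4/27)*142 - 147 = 568/27 - 147 = -3401/27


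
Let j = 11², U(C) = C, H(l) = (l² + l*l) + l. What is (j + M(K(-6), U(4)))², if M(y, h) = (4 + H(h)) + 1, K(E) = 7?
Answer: 26244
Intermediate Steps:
H(l) = l + 2*l² (H(l) = (l² + l²) + l = 2*l² + l = l + 2*l²)
j = 121
M(y, h) = 5 + h*(1 + 2*h) (M(y, h) = (4 + h*(1 + 2*h)) + 1 = 5 + h*(1 + 2*h))
(j + M(K(-6), U(4)))² = (121 + (5 + 4*(1 + 2*4)))² = (121 + (5 + 4*(1 + 8)))² = (121 + (5 + 4*9))² = (121 + (5 + 36))² = (121 + 41)² = 162² = 26244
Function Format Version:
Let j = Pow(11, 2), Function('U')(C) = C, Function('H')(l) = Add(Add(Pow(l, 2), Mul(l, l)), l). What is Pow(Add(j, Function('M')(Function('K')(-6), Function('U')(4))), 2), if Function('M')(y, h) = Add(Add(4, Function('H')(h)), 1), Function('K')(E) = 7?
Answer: 26244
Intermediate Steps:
Function('H')(l) = Add(l, Mul(2, Pow(l, 2))) (Function('H')(l) = Add(Add(Pow(l, 2), Pow(l, 2)), l) = Add(Mul(2, Pow(l, 2)), l) = Add(l, Mul(2, Pow(l, 2))))
j = 121
Function('M')(y, h) = Add(5, Mul(h, Add(1, Mul(2, h)))) (Function('M')(y, h) = Add(Add(4, Mul(h, Add(1, Mul(2, h)))), 1) = Add(5, Mul(h, Add(1, Mul(2, h)))))
Pow(Add(j, Function('M')(Function('K')(-6), Function('U')(4))), 2) = Pow(Add(121, Add(5, Mul(4, Add(1, Mul(2, 4))))), 2) = Pow(Add(121, Add(5, Mul(4, Add(1, 8)))), 2) = Pow(Add(121, Add(5, Mul(4, 9))), 2) = Pow(Add(121, Add(5, 36)), 2) = Pow(Add(121, 41), 2) = Pow(162, 2) = 26244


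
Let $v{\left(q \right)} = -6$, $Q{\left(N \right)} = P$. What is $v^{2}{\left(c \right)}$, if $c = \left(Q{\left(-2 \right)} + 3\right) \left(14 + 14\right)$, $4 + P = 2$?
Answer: $36$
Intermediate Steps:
$P = -2$ ($P = -4 + 2 = -2$)
$Q{\left(N \right)} = -2$
$c = 28$ ($c = \left(-2 + 3\right) \left(14 + 14\right) = 1 \cdot 28 = 28$)
$v^{2}{\left(c \right)} = \left(-6\right)^{2} = 36$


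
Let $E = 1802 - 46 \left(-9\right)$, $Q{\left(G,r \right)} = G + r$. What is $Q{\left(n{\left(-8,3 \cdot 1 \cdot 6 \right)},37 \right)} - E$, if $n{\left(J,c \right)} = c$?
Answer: $-2161$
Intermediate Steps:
$E = 2216$ ($E = 1802 - -414 = 1802 + 414 = 2216$)
$Q{\left(n{\left(-8,3 \cdot 1 \cdot 6 \right)},37 \right)} - E = \left(3 \cdot 1 \cdot 6 + 37\right) - 2216 = \left(3 \cdot 6 + 37\right) - 2216 = \left(18 + 37\right) - 2216 = 55 - 2216 = -2161$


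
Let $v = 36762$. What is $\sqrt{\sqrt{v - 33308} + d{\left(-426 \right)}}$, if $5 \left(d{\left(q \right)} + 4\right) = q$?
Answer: $\frac{\sqrt{-2230 + 25 \sqrt{3454}}}{5} \approx 5.5163 i$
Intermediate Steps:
$d{\left(q \right)} = -4 + \frac{q}{5}$
$\sqrt{\sqrt{v - 33308} + d{\left(-426 \right)}} = \sqrt{\sqrt{36762 - 33308} + \left(-4 + \frac{1}{5} \left(-426\right)\right)} = \sqrt{\sqrt{3454} - \frac{446}{5}} = \sqrt{- \frac{446}{5} + \sqrt{3454}}$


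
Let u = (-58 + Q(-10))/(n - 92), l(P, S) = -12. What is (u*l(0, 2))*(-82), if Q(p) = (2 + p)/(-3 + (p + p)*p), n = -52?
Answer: 234397/591 ≈ 396.61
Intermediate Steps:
Q(p) = (2 + p)/(-3 + 2*p²) (Q(p) = (2 + p)/(-3 + (2*p)*p) = (2 + p)/(-3 + 2*p²))
u = 5717/14184 (u = (-58 + (2 - 10)/(-3 + 2*(-10)²))/(-52 - 92) = (-58 - 8/(-3 + 2*100))/(-144) = (-58 - 8/(-3 + 200))*(-1/144) = (-58 - 8/197)*(-1/144) = -11434/197*(-1/144) = 5717/14184 ≈ 0.40306)
(u*l(0, 2))*(-82) = ((5717/14184)*(-12))*(-82) = -5717/1182*(-82) = 234397/591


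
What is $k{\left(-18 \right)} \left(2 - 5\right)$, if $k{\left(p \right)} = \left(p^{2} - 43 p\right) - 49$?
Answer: $-3147$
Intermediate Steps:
$k{\left(p \right)} = -49 + p^{2} - 43 p$
$k{\left(-18 \right)} \left(2 - 5\right) = \left(-49 + \left(-18\right)^{2} - -774\right) \left(2 - 5\right) = \left(-49 + 324 + 774\right) \left(2 - 5\right) = 1049 \left(-3\right) = -3147$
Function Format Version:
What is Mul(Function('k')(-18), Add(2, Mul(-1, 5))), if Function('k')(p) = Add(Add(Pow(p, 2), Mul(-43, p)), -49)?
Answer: -3147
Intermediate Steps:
Function('k')(p) = Add(-49, Pow(p, 2), Mul(-43, p))
Mul(Function('k')(-18), Add(2, Mul(-1, 5))) = Mul(Add(-49, Pow(-18, 2), Mul(-43, -18)), Add(2, Mul(-1, 5))) = Mul(Add(-49, 324, 774), Add(2, -5)) = Mul(1049, -3) = -3147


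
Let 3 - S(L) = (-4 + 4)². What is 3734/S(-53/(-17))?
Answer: 3734/3 ≈ 1244.7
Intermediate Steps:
S(L) = 3 (S(L) = 3 - (-4 + 4)² = 3 - 1*0² = 3 - 1*0 = 3 + 0 = 3)
3734/S(-53/(-17)) = 3734/3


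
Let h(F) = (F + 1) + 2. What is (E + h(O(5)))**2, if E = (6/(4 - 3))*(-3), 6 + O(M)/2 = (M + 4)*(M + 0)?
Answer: 3969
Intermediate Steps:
O(M) = -12 + 2*M*(4 + M) (O(M) = -12 + 2*((M + 4)*(M + 0)) = -12 + 2*((4 + M)*M) = -12 + 2*(M*(4 + M)) = -12 + 2*M*(4 + M))
h(F) = 3 + F (h(F) = (1 + F) + 2 = 3 + F)
E = -18 (E = (6/1)*(-3) = (1*6)*(-3) = 6*(-3) = -18)
(E + h(O(5)))**2 = (-18 + (3 + (-12 + 2*5**2 + 8*5)))**2 = (-18 + (3 + (-12 + 2*25 + 40)))**2 = (-18 + (3 + (-12 + 50 + 40)))**2 = (-18 + (3 + 78))**2 = (-18 + 81)**2 = 63**2 = 3969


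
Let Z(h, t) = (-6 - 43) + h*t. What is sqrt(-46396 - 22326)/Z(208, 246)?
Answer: I*sqrt(68722)/51119 ≈ 0.0051282*I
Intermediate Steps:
Z(h, t) = -49 + h*t
sqrt(-46396 - 22326)/Z(208, 246) = sqrt(-46396 - 22326)/(-49 + 208*246) = sqrt(-68722)/(-49 + 51168) = (I*sqrt(68722))/51119 = (I*sqrt(68722))*(1/51119) = I*sqrt(68722)/51119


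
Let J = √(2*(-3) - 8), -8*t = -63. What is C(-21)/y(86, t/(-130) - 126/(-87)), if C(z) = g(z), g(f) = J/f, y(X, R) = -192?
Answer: I*√14/4032 ≈ 0.00092799*I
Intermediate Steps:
t = 63/8 (t = -⅛*(-63) = 63/8 ≈ 7.8750)
J = I*√14 (J = √(-6 - 8) = √(-14) = I*√14 ≈ 3.7417*I)
g(f) = I*√14/f (g(f) = (I*√14)/f = I*√14/f)
C(z) = I*√14/z
C(-21)/y(86, t/(-130) - 126/(-87)) = (I*√14/(-21))/(-192) = (I*√14*(-1/21))*(-1/192) = -I*√14/21*(-1/192) = I*√14/4032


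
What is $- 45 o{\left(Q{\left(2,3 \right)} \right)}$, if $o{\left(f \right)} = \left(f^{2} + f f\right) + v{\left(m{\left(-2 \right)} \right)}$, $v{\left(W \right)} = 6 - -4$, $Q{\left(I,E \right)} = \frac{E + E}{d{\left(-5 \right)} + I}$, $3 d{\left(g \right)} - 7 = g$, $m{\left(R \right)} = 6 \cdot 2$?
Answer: $- \frac{7245}{8} \approx -905.63$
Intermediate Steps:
$m{\left(R \right)} = 12$
$d{\left(g \right)} = \frac{7}{3} + \frac{g}{3}$
$Q{\left(I,E \right)} = \frac{2 E}{\frac{2}{3} + I}$ ($Q{\left(I,E \right)} = \frac{E + E}{\left(\frac{7}{3} + \frac{1}{3} \left(-5\right)\right) + I} = \frac{2 E}{\left(\frac{7}{3} - \frac{5}{3}\right) + I} = \frac{2 E}{\frac{2}{3} + I}$)
$v{\left(W \right)} = 10$ ($v{\left(W \right)} = 6 + 4 = 10$)
$o{\left(f \right)} = 10 + 2 f^{2}$ ($o{\left(f \right)} = \left(f^{2} + f f\right) + 10 = \left(f^{2} + f^{2}\right) + 10 = 2 f^{2} + 10 = 10 + 2 f^{2}$)
$- 45 o{\left(Q{\left(2,3 \right)} \right)} = - 45 \left(10 + 2 \left(6 \cdot 3 \frac{1}{2 + 3 \cdot 2}\right)^{2}\right) = - 45 \left(10 + 2 \left(6 \cdot 3 \frac{1}{2 + 6}\right)^{2}\right) = - 45 \left(10 + 2 \left(6 \cdot 3 \cdot \frac{1}{8}\right)^{2}\right) = - 45 \left(10 + 2 \left(\frac{9}{4}\right)^{2}\right) = - 45 \left(10 + 2 \cdot \frac{81}{16}\right) = - 45 \left(10 + \frac{81}{8}\right) = \left(-45\right) \frac{161}{8} = - \frac{7245}{8}$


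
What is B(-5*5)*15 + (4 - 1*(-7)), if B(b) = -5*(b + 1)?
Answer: 1811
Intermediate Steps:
B(b) = -5 - 5*b (B(b) = -5*(1 + b) = -5 - 5*b)
B(-5*5)*15 + (4 - 1*(-7)) = (-5 - (-25)*5)*15 + (4 - 1*(-7)) = (-5 - 5*(-25))*15 + (4 + 7) = (-5 + 125)*15 + 11 = 120*15 + 11 = 1800 + 11 = 1811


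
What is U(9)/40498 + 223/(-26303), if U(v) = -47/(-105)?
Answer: -947024429/111847983870 ≈ -0.0084671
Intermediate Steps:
U(v) = 47/105 (U(v) = -47*(-1/105) = 47/105)
U(9)/40498 + 223/(-26303) = (47/105)/40498 + 223/(-26303) = (47/105)*(1/40498) + 223*(-1/26303) = 47/4252290 - 223/26303 = -947024429/111847983870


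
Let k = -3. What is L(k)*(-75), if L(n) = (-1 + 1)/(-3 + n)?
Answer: 0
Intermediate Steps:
L(n) = 0 (L(n) = 0/(-3 + n) = 0)
L(k)*(-75) = 0*(-75) = 0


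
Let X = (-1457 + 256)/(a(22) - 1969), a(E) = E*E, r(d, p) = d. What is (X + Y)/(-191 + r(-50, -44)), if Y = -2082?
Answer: 3090569/357885 ≈ 8.6357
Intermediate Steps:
a(E) = E²
X = 1201/1485 (X = (-1457 + 256)/(22² - 1969) = -1201/(484 - 1969) = -1201/(-1485) = -1201*(-1/1485) = 1201/1485 ≈ 0.80875)
(X + Y)/(-191 + r(-50, -44)) = (1201/1485 - 2082)/(-191 - 50) = -3090569/1485/(-241) = -3090569/1485*(-1/241) = 3090569/357885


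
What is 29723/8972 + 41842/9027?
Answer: 643715945/80990244 ≈ 7.9481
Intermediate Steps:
29723/8972 + 41842/9027 = 643715945/80990244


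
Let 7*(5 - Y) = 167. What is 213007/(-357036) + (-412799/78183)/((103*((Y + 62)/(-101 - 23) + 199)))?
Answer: -7045223468458301/11803888589169060 ≈ -0.59686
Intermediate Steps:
Y = -132/7 (Y = 5 - ⅐*167 = 5 - 167/7 = -132/7 ≈ -18.857)
213007/(-357036) + (-412799/78183)/((103*((Y + 62)/(-101 - 23) + 199))) = 213007/(-357036) + (-412799/78183)/((103*((-132/7 + 62)/(-101 - 23) + 199))) = 213007*(-1/357036) + (-412799*1/78183)/((103*((302/7)/(-124) + 199))) = -213007/357036 - 412799*1/(103*((302/7)*(-1/124) + 199))/78183 = -213007/357036 - 412799*1/(103*(-151/434 + 199))/78183 = -213007/357036 - 412799/(78183*(103*(86215/434))) = -213007/357036 - 412799/(78183*8880145/434) = -213007/357036 - 412799/78183*434/8880145 = -213007/357036 - 25593538/99182339505 = -7045223468458301/11803888589169060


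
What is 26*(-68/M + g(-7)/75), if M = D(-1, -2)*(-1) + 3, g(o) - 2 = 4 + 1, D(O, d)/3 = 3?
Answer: 22282/75 ≈ 297.09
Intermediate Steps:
D(O, d) = 9 (D(O, d) = 3*3 = 9)
g(o) = 7 (g(o) = 2 + (4 + 1) = 2 + 5 = 7)
M = -6 (M = 9*(-1) + 3 = -9 + 3 = -6)
26*(-68/M + g(-7)/75) = 26*(-68/(-6) + 7/75) = 26*(-68*(-⅙) + 7*(1/75)) = 26*(34/3 + 7/75) = 26*(857/75) = 22282/75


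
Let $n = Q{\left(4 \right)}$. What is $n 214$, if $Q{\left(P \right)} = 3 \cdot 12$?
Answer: $7704$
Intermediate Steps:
$Q{\left(P \right)} = 36$
$n = 36$
$n 214 = 36 \cdot 214 = 7704$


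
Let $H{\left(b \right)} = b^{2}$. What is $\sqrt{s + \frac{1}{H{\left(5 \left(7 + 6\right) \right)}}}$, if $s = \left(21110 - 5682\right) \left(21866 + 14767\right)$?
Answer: $\frac{151 \sqrt{104726101}}{65} \approx 23773.0$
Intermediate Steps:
$s = 565173924$ ($s = 15428 \cdot 36633 = 565173924$)
$\sqrt{s + \frac{1}{H{\left(5 \left(7 + 6\right) \right)}}} = \sqrt{565173924 + \frac{1}{\left(5 \left(7 + 6\right)\right)^{2}}} = \sqrt{565173924 + \frac{1}{\left(5 \cdot 13\right)^{2}}} = \sqrt{565173924 + \frac{1}{65^{2}}} = \sqrt{565173924 + \frac{1}{4225}} = \sqrt{\frac{2387859828901}{4225}} = \frac{151 \sqrt{104726101}}{65}$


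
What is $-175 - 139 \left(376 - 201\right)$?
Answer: $-24500$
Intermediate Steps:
$-175 - 139 \left(376 - 201\right) = -175 - 24325 = -24500$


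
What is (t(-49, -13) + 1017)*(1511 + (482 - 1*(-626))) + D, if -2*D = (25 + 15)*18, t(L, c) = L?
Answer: 2534832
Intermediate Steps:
D = -360 (D = -(25 + 15)*18/2 = -20*18 = -½*720 = -360)
(t(-49, -13) + 1017)*(1511 + (482 - 1*(-626))) + D = (-49 + 1017)*(1511 + (482 - 1*(-626))) - 360 = 968*(1511 + (482 + 626)) - 360 = 968*(1511 + 1108) - 360 = 968*2619 - 360 = 2535192 - 360 = 2534832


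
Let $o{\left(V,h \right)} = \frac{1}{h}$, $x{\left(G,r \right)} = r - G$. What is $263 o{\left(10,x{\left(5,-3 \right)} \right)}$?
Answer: $- \frac{263}{8} \approx -32.875$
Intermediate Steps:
$263 o{\left(10,x{\left(5,-3 \right)} \right)} = \frac{263}{-3 - 5} = \frac{263}{-8} = 263 \left(- \frac{1}{8}\right) = - \frac{263}{8}$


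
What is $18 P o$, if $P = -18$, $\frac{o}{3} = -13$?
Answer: $12636$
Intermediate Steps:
$o = -39$ ($o = 3 \left(-13\right) = -39$)
$18 P o = 18 \left(-18\right) \left(-39\right) = \left(-324\right) \left(-39\right) = 12636$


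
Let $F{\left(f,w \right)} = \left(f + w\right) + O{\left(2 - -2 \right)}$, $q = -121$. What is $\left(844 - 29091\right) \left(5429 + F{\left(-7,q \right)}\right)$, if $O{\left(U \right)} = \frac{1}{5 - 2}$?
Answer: $- \frac{449240288}{3} \approx -1.4975 \cdot 10^{8}$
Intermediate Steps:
$O{\left(U \right)} = \frac{1}{3}$
$F{\left(f,w \right)} = \frac{1}{3} + f + w$ ($F{\left(f,w \right)} = \left(f + w\right) + \frac{1}{3} = \frac{1}{3} + f + w$)
$\left(844 - 29091\right) \left(5429 + F{\left(-7,q \right)}\right) = \left(844 - 29091\right) \left(5429 - \frac{383}{3}\right) = - 28247 \left(5429 - \frac{383}{3}\right) = \left(-28247\right) \frac{15904}{3} = - \frac{449240288}{3}$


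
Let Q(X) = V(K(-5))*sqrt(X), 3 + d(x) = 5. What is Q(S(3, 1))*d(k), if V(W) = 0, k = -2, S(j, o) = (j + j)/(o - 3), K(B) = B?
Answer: 0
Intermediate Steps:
S(j, o) = 2*j/(-3 + o) (S(j, o) = (2*j)/(-3 + o) = 2*j/(-3 + o))
d(x) = 2 (d(x) = -3 + 5 = 2)
Q(X) = 0 (Q(X) = 0*sqrt(X) = 0)
Q(S(3, 1))*d(k) = 0*2 = 0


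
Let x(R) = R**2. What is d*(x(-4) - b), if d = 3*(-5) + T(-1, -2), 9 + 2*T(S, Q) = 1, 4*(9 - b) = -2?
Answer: -247/2 ≈ -123.50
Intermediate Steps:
b = 19/2 (b = 9 - 1/4*(-2) = 9 + 1/2 = 19/2 ≈ 9.5000)
T(S, Q) = -4 (T(S, Q) = -9/2 + (1/2)*1 = -9/2 + 1/2 = -4)
d = -19 (d = 3*(-5) - 4 = -15 - 4 = -19)
d*(x(-4) - b) = -19*((-4)**2 - 1*19/2) = -19*(16 - 19/2) = -19*13/2 = -247/2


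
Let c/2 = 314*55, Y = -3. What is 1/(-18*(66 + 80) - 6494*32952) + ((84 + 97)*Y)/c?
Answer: -40804849183/2595578623440 ≈ -0.015721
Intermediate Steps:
c = 34540 (c = 2*(314*55) = 2*17270 = 34540)
1/(-18*(66 + 80) - 6494*32952) + ((84 + 97)*Y)/c = 1/(-18*(66 + 80) - 6494*32952) + ((84 + 97)*(-3))/34540 = (1/32952)/(-18*146 - 6494) + (181*(-3))*(1/34540) = (1/32952)/(-2628 - 6494) - 543*1/34540 = (1/32952)/(-9122) - 543/34540 = -1/9122*1/32952 - 543/34540 = -1/300588144 - 543/34540 = -40804849183/2595578623440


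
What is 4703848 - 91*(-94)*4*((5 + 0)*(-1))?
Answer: 4532768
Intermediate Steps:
4703848 - 91*(-94)*4*((5 + 0)*(-1)) = 4703848 - (-8554)*4*(5*(-1)) = 4703848 - (-8554)*4*(-5) = 4703848 - (-8554)*(-20) = 4703848 - 1*171080 = 4703848 - 171080 = 4532768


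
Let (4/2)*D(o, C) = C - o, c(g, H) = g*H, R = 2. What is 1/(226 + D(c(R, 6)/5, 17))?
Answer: 10/2333 ≈ 0.0042863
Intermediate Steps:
c(g, H) = H*g
D(o, C) = C/2 - o/2 (D(o, C) = (C - o)/2 = C/2 - o/2)
1/(226 + D(c(R, 6)/5, 17)) = 1/(226 + ((½)*17 - 6*2/(2*5))) = 1/(226 + (17/2 - 6/5)) = 1/(226 + 73/10) = 1/(2333/10) = 10/2333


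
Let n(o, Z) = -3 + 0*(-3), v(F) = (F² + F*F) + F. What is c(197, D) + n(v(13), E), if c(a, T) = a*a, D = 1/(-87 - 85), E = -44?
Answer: 38806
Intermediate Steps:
v(F) = F + 2*F² (v(F) = (F² + F²) + F = 2*F² + F = F + 2*F²)
D = -1/172 (D = 1/(-172) = -1/172 ≈ -0.0058140)
c(a, T) = a²
n(o, Z) = -3 (n(o, Z) = -3 + 0 = -3)
c(197, D) + n(v(13), E) = 197² - 3 = 38809 - 3 = 38806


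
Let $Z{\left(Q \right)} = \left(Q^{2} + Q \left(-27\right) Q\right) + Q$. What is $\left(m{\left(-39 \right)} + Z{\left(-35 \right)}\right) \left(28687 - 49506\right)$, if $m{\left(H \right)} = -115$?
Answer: $666208000$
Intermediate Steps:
$Z{\left(Q \right)} = Q - 26 Q^{2}$ ($Z{\left(Q \right)} = \left(Q^{2} + - 27 Q Q\right) + Q = \left(Q^{2} - 27 Q^{2}\right) + Q = - 26 Q^{2} + Q = Q - 26 Q^{2}$)
$\left(m{\left(-39 \right)} + Z{\left(-35 \right)}\right) \left(28687 - 49506\right) = \left(-115 - 35 \left(1 - -910\right)\right) \left(28687 - 49506\right) = \left(-115 - 35 \left(1 + 910\right)\right) \left(-20819\right) = \left(-115 - 31885\right) \left(-20819\right) = \left(-32000\right) \left(-20819\right) = 666208000$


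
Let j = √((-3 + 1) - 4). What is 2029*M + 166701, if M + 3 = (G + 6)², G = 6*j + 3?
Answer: -113301 + 219132*I*√6 ≈ -1.133e+5 + 5.3676e+5*I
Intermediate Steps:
j = I*√6 (j = √(-2 - 4) = √(-6) = I*√6 ≈ 2.4495*I)
G = 3 + 6*I*√6 (G = 6*(I*√6) + 3 = 6*I*√6 + 3 = 3 + 6*I*√6 ≈ 3.0 + 14.697*I)
M = -3 + (9 + 6*I*√6)² (M = -3 + ((3 + 6*I*√6) + 6)² = -3 + (9 + 6*I*√6)² ≈ -138.0 + 264.54*I)
2029*M + 166701 = 2029*(-138 + 108*I*√6) + 166701 = (-280002 + 219132*I*√6) + 166701 = -113301 + 219132*I*√6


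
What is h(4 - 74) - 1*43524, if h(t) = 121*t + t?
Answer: -52064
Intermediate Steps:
h(t) = 122*t
h(4 - 74) - 1*43524 = 122*(4 - 74) - 1*43524 = 122*(-70) - 43524 = -8540 - 43524 = -52064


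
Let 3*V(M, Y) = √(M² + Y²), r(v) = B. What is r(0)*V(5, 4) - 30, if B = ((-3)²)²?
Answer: -30 + 27*√41 ≈ 142.88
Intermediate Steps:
B = 81 (B = 9² = 81)
r(v) = 81
V(M, Y) = √(M² + Y²)/3
r(0)*V(5, 4) - 30 = 81*(√(5² + 4²)/3) - 30 = 81*(√(25 + 16)/3) - 30 = 81*(√41/3) - 30 = 27*√41 - 30 = -30 + 27*√41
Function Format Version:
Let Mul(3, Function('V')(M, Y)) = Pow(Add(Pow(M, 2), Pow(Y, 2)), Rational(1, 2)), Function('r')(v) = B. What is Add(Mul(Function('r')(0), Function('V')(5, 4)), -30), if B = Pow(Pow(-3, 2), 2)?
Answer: Add(-30, Mul(27, Pow(41, Rational(1, 2)))) ≈ 142.88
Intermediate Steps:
B = 81 (B = Pow(9, 2) = 81)
Function('r')(v) = 81
Function('V')(M, Y) = Mul(Rational(1, 3), Pow(Add(Pow(M, 2), Pow(Y, 2)), Rational(1, 2)))
Add(Mul(Function('r')(0), Function('V')(5, 4)), -30) = Add(Mul(81, Mul(Rational(1, 3), Pow(Add(Pow(5, 2), Pow(4, 2)), Rational(1, 2)))), -30) = Add(Mul(81, Mul(Rational(1, 3), Pow(Add(25, 16), Rational(1, 2)))), -30) = Add(Mul(81, Mul(Rational(1, 3), Pow(41, Rational(1, 2)))), -30) = Add(Mul(27, Pow(41, Rational(1, 2))), -30) = Add(-30, Mul(27, Pow(41, Rational(1, 2))))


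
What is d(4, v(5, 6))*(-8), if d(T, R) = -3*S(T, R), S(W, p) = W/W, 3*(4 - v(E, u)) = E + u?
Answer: 24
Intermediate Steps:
v(E, u) = 4 - E/3 - u/3 (v(E, u) = 4 - (E + u)/3 = 4 + (-E/3 - u/3) = 4 - E/3 - u/3)
S(W, p) = 1
d(T, R) = -3 (d(T, R) = -3*1 = -3)
d(4, v(5, 6))*(-8) = -3*(-8) = 24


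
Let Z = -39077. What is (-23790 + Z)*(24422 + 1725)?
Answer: -1643783449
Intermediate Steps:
(-23790 + Z)*(24422 + 1725) = (-23790 - 39077)*(24422 + 1725) = -62867*26147 = -1643783449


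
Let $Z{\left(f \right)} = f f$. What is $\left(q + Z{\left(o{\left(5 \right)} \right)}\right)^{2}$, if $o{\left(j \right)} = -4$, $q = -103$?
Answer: $7569$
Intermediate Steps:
$Z{\left(f \right)} = f^{2}$
$\left(q + Z{\left(o{\left(5 \right)} \right)}\right)^{2} = \left(-103 + \left(-4\right)^{2}\right)^{2} = \left(-103 + 16\right)^{2} = \left(-87\right)^{2} = 7569$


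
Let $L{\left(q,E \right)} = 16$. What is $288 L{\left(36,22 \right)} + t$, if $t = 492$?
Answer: $5100$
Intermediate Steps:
$288 L{\left(36,22 \right)} + t = 288 \cdot 16 + 492 = 4608 + 492 = 5100$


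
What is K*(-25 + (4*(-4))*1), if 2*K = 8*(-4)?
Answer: 656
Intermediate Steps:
K = -16 (K = (8*(-4))/2 = (½)*(-32) = -16)
K*(-25 + (4*(-4))*1) = -16*(-25 + (4*(-4))*1) = -16*(-25 - 16*1) = -16*(-25 - 16) = -16*(-41) = 656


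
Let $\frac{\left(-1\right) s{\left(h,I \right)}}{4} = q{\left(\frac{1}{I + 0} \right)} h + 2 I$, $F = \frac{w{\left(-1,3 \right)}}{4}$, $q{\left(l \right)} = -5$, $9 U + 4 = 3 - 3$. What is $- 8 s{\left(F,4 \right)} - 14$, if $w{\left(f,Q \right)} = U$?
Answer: $\frac{2338}{9} \approx 259.78$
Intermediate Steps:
$U = - \frac{4}{9}$ ($U = - \frac{4}{9} + \frac{3 - 3}{9} = - \frac{4}{9} + \frac{1}{9} \cdot 0 = - \frac{4}{9} + 0 = - \frac{4}{9} \approx -0.44444$)
$w{\left(f,Q \right)} = - \frac{4}{9}$
$F = - \frac{1}{9}$ ($F = - \frac{4}{9 \cdot 4} = \left(- \frac{4}{9}\right) \frac{1}{4} = - \frac{1}{9} \approx -0.11111$)
$s{\left(h,I \right)} = - 8 I + 20 h$ ($s{\left(h,I \right)} = - 4 \left(- 5 h + 2 I\right) = - 8 I + 20 h$)
$- 8 s{\left(F,4 \right)} - 14 = - 8 \left(\left(-8\right) 4 + 20 \left(- \frac{1}{9}\right)\right) - 14 = - 8 \left(-32 - \frac{20}{9}\right) - 14 = \left(-8\right) \left(- \frac{308}{9}\right) - 14 = \frac{2464}{9} - 14 = \frac{2338}{9}$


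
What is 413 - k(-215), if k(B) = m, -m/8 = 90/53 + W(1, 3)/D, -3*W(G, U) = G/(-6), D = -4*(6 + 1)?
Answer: 1424314/3339 ≈ 426.57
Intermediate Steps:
D = -28 (D = -4*7 = -28)
W(G, U) = G/18 (W(G, U) = -G/(3*(-6)) = -G*(-1)/(3*6) = -(-1)*G/18 = G/18)
m = -45307/3339 (m = -8*(90/53 + ((1/18)*1)/(-28)) = -8*(90*(1/53) + (1/18)*(-1/28)) = -8*(90/53 - 1/504) = -8*45307/26712 = -45307/3339 ≈ -13.569)
k(B) = -45307/3339
413 - k(-215) = 413 - 1*(-45307/3339) = 413 + 45307/3339 = 1424314/3339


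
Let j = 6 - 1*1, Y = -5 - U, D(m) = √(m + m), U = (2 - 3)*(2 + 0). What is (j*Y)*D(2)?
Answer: -30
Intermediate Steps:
U = -2 (U = -1*2 = -2)
D(m) = √2*√m (D(m) = √(2*m) = √2*√m)
Y = -3 (Y = -5 - 1*(-2) = -5 + 2 = -3)
j = 5 (j = 6 - 1 = 5)
(j*Y)*D(2) = (5*(-3))*(√2*√2) = -15*2 = -30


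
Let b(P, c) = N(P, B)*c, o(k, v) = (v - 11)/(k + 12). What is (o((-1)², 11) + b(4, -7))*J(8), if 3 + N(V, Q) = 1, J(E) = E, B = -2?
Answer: 112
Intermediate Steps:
N(V, Q) = -2 (N(V, Q) = -3 + 1 = -2)
o(k, v) = (-11 + v)/(12 + k)
b(P, c) = -2*c
(o((-1)², 11) + b(4, -7))*J(8) = ((-11 + 11)/(12 + (-1)²) - 2*(-7))*8 = (0/(12 + 1) + 14)*8 = (0/13 + 14)*8 = ((1/13)*0 + 14)*8 = (0 + 14)*8 = 14*8 = 112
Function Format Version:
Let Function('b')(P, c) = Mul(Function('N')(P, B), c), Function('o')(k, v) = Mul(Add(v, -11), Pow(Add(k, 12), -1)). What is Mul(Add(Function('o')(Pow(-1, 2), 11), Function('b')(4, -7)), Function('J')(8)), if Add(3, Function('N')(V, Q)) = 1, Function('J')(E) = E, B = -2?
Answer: 112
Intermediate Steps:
Function('N')(V, Q) = -2 (Function('N')(V, Q) = Add(-3, 1) = -2)
Function('o')(k, v) = Mul(Pow(Add(12, k), -1), Add(-11, v)) (Function('o')(k, v) = Mul(Add(-11, v), Pow(Add(12, k), -1)) = Mul(Pow(Add(12, k), -1), Add(-11, v)))
Function('b')(P, c) = Mul(-2, c)
Mul(Add(Function('o')(Pow(-1, 2), 11), Function('b')(4, -7)), Function('J')(8)) = Mul(Add(Mul(Pow(Add(12, Pow(-1, 2)), -1), Add(-11, 11)), Mul(-2, -7)), 8) = Mul(Add(Mul(Pow(Add(12, 1), -1), 0), 14), 8) = Mul(Add(Mul(Pow(13, -1), 0), 14), 8) = Mul(Add(Mul(Rational(1, 13), 0), 14), 8) = Mul(Add(0, 14), 8) = Mul(14, 8) = 112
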